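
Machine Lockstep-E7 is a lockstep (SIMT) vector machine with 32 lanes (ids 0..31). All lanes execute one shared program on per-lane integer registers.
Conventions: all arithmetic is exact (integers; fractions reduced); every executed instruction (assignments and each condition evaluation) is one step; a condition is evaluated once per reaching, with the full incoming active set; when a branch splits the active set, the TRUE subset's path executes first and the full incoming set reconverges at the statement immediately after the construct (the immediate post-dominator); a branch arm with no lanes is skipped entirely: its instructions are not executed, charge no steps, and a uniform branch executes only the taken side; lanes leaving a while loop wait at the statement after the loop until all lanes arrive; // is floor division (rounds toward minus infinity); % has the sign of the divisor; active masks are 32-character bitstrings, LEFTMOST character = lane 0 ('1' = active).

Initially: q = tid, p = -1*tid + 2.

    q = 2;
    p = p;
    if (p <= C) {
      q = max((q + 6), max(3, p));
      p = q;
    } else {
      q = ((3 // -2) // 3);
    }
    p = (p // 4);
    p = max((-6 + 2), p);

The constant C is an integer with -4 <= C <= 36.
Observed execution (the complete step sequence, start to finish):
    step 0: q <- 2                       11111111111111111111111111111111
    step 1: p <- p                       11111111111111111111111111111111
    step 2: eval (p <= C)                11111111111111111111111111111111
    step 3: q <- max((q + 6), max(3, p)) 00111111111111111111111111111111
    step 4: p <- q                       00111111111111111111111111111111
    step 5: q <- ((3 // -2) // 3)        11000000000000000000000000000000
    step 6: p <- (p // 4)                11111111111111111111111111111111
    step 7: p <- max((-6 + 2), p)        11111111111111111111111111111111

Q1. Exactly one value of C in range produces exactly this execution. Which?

Answer: C = 0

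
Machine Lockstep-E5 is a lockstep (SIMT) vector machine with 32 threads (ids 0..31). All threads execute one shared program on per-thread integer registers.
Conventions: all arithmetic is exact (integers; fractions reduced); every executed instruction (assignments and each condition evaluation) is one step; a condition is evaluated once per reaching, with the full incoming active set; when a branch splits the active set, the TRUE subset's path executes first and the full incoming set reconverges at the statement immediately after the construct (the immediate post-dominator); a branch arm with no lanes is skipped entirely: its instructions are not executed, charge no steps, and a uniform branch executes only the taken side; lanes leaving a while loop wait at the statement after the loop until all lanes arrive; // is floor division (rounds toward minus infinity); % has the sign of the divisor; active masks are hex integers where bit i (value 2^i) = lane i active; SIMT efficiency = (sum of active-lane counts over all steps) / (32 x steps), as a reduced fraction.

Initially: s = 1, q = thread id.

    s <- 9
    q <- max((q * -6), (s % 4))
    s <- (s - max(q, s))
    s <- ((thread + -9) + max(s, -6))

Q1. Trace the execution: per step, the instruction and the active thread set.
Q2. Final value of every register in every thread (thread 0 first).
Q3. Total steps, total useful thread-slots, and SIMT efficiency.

step 0: s <- 9                       0xffffffff
step 1: q <- max((q * -6), (s % 4))  0xffffffff
step 2: s <- (s - max(q, s))         0xffffffff
step 3: s <- ((thread + -9) + max(s, -6)) 0xffffffff

Answer: 4 steps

s: -9,-8,-7,-6,-5,-4,-3,-2,-1,0,1,2,3,4,5,6,7,8,9,10,11,12,13,14,15,16,17,18,19,20,21,22
q: 1,1,1,1,1,1,1,1,1,1,1,1,1,1,1,1,1,1,1,1,1,1,1,1,1,1,1,1,1,1,1,1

steps = 4; useful = 128; efficiency = 128/128 = 1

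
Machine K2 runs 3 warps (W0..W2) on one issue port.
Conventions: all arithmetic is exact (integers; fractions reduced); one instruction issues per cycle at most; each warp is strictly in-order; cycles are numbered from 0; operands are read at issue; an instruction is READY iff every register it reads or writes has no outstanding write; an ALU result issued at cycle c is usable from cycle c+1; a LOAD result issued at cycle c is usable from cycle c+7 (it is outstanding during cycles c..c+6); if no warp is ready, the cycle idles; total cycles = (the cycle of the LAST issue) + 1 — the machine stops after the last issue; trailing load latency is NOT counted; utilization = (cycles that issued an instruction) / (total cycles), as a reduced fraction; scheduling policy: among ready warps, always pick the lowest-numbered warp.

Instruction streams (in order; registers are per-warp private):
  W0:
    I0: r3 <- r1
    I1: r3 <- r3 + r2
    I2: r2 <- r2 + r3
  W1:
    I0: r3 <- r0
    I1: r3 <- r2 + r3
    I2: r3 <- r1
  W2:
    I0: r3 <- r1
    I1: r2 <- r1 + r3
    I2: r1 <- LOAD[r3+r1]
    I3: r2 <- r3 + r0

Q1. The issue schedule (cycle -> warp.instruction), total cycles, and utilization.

cycle 0: W0.I0
cycle 1: W0.I1
cycle 2: W0.I2
cycle 3: W1.I0
cycle 4: W1.I1
cycle 5: W1.I2
cycle 6: W2.I0
cycle 7: W2.I1
cycle 8: W2.I2
cycle 9: W2.I3

Answer: 10 cycles, utilization 1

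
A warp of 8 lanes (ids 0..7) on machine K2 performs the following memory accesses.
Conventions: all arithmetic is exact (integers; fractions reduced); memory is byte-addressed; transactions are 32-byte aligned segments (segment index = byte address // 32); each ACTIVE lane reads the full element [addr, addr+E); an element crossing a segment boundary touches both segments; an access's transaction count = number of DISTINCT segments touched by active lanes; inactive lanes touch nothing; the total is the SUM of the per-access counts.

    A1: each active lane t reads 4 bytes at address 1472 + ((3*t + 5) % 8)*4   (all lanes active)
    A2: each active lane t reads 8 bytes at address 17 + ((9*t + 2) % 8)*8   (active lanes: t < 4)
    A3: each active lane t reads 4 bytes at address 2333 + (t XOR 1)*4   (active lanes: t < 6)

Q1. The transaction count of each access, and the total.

A1: 1 transaction
A2: 2 transactions
A3: 2 transactions

Answer: 1,2,2; total 5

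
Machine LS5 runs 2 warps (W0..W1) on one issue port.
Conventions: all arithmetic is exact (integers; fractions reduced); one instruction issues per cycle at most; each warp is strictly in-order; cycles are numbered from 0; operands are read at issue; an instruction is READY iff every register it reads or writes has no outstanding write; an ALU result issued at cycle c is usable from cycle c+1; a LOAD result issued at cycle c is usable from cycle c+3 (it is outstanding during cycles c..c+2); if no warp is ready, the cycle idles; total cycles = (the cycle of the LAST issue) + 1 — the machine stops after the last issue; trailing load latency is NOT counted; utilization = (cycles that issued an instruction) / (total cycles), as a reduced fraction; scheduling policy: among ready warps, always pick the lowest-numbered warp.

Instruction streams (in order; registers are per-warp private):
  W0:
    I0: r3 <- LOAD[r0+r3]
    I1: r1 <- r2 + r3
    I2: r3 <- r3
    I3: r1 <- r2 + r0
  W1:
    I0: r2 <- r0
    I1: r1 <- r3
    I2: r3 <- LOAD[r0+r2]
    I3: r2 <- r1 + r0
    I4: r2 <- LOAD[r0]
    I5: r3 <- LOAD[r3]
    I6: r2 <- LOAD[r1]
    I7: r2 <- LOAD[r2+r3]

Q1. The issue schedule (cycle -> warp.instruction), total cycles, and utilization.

cycle 0: W0.I0
cycle 1: W1.I0
cycle 2: W1.I1
cycle 3: W0.I1
cycle 4: W0.I2
cycle 5: W0.I3
cycle 6: W1.I2
cycle 7: W1.I3
cycle 8: W1.I4
cycle 9: W1.I5
cycle 10: idle
cycle 11: W1.I6
cycle 12: idle
cycle 13: idle
cycle 14: W1.I7

Answer: 15 cycles, utilization 4/5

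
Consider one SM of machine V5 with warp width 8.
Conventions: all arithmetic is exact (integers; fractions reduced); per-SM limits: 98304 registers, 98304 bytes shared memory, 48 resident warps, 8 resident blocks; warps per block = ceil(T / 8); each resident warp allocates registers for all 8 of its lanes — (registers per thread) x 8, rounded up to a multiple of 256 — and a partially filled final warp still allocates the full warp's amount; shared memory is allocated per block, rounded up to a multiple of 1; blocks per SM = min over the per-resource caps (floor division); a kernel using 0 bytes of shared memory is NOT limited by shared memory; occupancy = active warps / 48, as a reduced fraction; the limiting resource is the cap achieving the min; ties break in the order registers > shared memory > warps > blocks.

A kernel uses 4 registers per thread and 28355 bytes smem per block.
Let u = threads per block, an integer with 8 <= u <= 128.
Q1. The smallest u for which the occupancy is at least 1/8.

Answer: u = 9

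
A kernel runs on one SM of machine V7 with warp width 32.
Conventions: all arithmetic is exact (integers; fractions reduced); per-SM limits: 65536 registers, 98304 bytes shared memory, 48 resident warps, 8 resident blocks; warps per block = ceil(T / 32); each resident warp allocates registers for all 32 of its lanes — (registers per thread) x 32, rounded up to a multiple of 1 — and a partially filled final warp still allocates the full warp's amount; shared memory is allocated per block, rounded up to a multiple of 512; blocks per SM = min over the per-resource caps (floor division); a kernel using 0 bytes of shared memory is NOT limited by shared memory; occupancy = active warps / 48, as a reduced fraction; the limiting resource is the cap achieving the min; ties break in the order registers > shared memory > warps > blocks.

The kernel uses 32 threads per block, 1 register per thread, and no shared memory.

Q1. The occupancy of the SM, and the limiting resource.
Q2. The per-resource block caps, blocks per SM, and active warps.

Answer: occupancy 1/6, limited by blocks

registers: 2048 blocks
shared memory: no limit (kernel uses none)
warps: 48 blocks
blocks: 8 blocks

Answer: 8 blocks, 8 active warps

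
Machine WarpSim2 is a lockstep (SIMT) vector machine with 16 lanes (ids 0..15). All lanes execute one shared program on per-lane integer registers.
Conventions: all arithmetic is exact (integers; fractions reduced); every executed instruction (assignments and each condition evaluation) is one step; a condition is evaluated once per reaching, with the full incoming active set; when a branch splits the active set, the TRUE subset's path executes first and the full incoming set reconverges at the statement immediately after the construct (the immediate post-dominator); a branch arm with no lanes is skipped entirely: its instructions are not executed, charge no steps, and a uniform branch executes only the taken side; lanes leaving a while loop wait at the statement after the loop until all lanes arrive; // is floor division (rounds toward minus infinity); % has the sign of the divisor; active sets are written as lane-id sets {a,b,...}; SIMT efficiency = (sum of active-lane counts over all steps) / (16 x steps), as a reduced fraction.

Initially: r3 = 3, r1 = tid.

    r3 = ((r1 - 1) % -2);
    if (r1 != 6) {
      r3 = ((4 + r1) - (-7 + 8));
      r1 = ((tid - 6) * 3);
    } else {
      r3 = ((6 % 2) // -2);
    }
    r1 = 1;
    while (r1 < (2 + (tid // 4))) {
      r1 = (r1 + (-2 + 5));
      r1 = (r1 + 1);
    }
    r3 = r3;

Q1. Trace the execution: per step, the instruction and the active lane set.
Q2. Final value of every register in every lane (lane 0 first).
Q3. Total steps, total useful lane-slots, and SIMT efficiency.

step 0: r3 <- ((r1 - 1) % -2)        {0,1,2,3,4,5,6,7,8,9,10,11,12,13,14,15}
step 1: eval (r1 != 6)               {0,1,2,3,4,5,6,7,8,9,10,11,12,13,14,15}
step 2: r3 <- ((4 + r1) - (-7 + 8))  {0,1,2,3,4,5,7,8,9,10,11,12,13,14,15}
step 3: r1 <- ((tid - 6) * 3)        {0,1,2,3,4,5,7,8,9,10,11,12,13,14,15}
step 4: r3 <- ((6 % 2) // -2)        {6}
step 5: r1 <- 1                      {0,1,2,3,4,5,6,7,8,9,10,11,12,13,14,15}
step 6: eval (r1 < (2 + (tid // 4))) {0,1,2,3,4,5,6,7,8,9,10,11,12,13,14,15}
step 7: r1 <- (r1 + (-2 + 5))        {0,1,2,3,4,5,6,7,8,9,10,11,12,13,14,15}
step 8: r1 <- (r1 + 1)               {0,1,2,3,4,5,6,7,8,9,10,11,12,13,14,15}
step 9: eval (r1 < (2 + (tid // 4))) {0,1,2,3,4,5,6,7,8,9,10,11,12,13,14,15}
step 10: r3 <- r3                     {0,1,2,3,4,5,6,7,8,9,10,11,12,13,14,15}

Answer: 11 steps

r3: 3,4,5,6,7,8,0,10,11,12,13,14,15,16,17,18
r1: 5,5,5,5,5,5,5,5,5,5,5,5,5,5,5,5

steps = 11; useful = 159; efficiency = 159/176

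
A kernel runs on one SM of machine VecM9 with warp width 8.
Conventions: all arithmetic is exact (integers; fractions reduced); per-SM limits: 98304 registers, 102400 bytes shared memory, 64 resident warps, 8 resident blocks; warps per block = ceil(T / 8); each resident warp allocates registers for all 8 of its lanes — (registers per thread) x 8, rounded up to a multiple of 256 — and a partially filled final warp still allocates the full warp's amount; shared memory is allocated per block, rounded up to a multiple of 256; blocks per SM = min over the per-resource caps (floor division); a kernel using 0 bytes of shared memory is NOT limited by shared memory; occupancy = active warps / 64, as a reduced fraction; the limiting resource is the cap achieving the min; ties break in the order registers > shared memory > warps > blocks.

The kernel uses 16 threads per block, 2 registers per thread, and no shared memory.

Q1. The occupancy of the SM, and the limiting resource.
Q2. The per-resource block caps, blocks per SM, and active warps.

Answer: occupancy 1/4, limited by blocks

registers: 192 blocks
shared memory: no limit (kernel uses none)
warps: 32 blocks
blocks: 8 blocks

Answer: 8 blocks, 16 active warps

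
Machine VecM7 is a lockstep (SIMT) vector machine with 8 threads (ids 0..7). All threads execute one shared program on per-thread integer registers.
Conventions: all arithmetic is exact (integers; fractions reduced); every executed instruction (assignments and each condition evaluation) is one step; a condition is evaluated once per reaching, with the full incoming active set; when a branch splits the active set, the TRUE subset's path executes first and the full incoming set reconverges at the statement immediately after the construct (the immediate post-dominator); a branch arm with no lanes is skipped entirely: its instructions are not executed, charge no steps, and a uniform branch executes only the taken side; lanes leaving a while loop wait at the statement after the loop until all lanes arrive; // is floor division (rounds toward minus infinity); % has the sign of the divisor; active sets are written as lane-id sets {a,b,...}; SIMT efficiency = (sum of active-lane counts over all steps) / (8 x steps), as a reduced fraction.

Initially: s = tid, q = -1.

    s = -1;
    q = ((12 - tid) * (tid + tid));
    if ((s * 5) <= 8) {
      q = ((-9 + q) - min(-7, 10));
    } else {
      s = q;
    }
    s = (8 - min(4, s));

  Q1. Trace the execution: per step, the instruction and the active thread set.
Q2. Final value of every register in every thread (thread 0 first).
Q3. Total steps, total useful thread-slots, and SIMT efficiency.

step 0: s <- -1                      {0,1,2,3,4,5,6,7}
step 1: q <- ((12 - tid) * (tid + tid)) {0,1,2,3,4,5,6,7}
step 2: eval ((s * 5) <= 8)          {0,1,2,3,4,5,6,7}
step 3: q <- ((-9 + q) - min(-7, 10)) {0,1,2,3,4,5,6,7}
step 4: s <- (8 - min(4, s))         {0,1,2,3,4,5,6,7}

Answer: 5 steps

s: 9,9,9,9,9,9,9,9
q: -2,20,38,52,62,68,70,68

steps = 5; useful = 40; efficiency = 40/40 = 1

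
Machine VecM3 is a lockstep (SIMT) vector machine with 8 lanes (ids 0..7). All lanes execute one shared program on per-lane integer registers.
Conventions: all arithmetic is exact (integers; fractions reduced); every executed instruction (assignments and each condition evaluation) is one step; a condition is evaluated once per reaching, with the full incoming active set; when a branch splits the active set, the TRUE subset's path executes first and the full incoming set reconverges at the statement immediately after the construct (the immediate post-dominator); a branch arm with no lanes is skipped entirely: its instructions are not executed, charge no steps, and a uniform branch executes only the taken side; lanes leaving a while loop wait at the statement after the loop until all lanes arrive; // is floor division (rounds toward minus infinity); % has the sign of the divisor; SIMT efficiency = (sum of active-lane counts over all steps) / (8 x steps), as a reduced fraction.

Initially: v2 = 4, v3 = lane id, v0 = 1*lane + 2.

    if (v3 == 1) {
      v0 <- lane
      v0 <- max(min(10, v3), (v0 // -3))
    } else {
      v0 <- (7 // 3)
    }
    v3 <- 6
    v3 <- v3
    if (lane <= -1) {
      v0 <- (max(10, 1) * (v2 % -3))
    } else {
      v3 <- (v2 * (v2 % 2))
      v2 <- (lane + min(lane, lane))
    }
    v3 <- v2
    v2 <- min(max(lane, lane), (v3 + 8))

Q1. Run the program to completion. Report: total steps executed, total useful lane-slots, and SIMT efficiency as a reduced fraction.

Answer: 11 steps, 73 useful, 73/88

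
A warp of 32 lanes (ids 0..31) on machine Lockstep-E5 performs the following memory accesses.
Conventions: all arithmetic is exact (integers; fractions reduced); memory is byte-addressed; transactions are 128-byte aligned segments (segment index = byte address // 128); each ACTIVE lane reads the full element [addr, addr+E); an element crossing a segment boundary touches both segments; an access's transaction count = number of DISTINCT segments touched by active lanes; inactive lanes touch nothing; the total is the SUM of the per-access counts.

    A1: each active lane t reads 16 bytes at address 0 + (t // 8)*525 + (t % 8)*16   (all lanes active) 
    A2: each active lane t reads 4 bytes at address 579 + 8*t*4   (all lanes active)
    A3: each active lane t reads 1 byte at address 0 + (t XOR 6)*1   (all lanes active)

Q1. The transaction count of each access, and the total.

A1: 7 transactions
A2: 9 transactions
A3: 1 transaction

Answer: 7,9,1; total 17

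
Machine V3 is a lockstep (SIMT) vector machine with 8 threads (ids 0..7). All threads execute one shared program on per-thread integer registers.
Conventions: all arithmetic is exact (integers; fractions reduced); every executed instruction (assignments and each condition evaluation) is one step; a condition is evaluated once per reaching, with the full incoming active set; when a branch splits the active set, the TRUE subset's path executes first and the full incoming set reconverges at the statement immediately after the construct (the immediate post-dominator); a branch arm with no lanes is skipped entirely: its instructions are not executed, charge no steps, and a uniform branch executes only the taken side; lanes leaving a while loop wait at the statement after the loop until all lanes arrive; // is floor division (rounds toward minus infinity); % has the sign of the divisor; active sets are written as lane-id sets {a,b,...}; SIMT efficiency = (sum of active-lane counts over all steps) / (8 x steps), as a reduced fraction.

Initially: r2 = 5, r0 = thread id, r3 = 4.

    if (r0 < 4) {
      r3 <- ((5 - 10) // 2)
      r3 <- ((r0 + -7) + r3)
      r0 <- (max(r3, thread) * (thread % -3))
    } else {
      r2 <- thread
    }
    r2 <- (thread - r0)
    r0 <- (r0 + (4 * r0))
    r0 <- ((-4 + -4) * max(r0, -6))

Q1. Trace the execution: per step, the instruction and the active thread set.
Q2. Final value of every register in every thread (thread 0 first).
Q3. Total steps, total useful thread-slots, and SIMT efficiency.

step 0: eval (r0 < 4)                {0,1,2,3,4,5,6,7}
step 1: r3 <- ((5 - 10) // 2)        {0,1,2,3}
step 2: r3 <- ((r0 + -7) + r3)       {0,1,2,3}
step 3: r0 <- (max(r3, thread) * (thread % -3)) {0,1,2,3}
step 4: r2 <- thread                 {4,5,6,7}
step 5: r2 <- (thread - r0)          {0,1,2,3,4,5,6,7}
step 6: r0 <- (r0 + (4 * r0))        {0,1,2,3,4,5,6,7}
step 7: r0 <- ((-4 + -4) * max(r0, -6)) {0,1,2,3,4,5,6,7}

Answer: 8 steps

r2: 0,3,4,3,0,0,0,0
r0: 0,48,48,0,-160,-200,-240,-280
r3: -10,-9,-8,-7,4,4,4,4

steps = 8; useful = 48; efficiency = 48/64 = 3/4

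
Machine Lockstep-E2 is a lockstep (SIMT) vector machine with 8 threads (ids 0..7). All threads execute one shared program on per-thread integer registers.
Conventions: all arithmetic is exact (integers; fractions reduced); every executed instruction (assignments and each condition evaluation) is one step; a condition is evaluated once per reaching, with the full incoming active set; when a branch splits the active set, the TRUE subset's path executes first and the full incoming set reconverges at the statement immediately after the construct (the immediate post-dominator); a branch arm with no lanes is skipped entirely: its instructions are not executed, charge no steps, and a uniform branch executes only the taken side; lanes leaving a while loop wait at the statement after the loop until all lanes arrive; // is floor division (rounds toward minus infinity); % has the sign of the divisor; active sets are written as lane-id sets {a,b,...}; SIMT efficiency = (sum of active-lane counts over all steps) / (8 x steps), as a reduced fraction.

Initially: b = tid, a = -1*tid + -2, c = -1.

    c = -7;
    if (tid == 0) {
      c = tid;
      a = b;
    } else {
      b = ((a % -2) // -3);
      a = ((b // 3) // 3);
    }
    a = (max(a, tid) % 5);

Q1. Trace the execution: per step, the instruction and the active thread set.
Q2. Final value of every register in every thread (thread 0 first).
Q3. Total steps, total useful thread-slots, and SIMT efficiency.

step 0: c <- -7                      {0,1,2,3,4,5,6,7}
step 1: eval (tid == 0)              {0,1,2,3,4,5,6,7}
step 2: c <- tid                     {0}
step 3: a <- b                       {0}
step 4: b <- ((a % -2) // -3)        {1,2,3,4,5,6,7}
step 5: a <- ((b // 3) // 3)         {1,2,3,4,5,6,7}
step 6: a <- (max(a, tid) % 5)       {0,1,2,3,4,5,6,7}

Answer: 7 steps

b: 0,0,0,0,0,0,0,0
a: 0,1,2,3,4,0,1,2
c: 0,-7,-7,-7,-7,-7,-7,-7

steps = 7; useful = 40; efficiency = 40/56 = 5/7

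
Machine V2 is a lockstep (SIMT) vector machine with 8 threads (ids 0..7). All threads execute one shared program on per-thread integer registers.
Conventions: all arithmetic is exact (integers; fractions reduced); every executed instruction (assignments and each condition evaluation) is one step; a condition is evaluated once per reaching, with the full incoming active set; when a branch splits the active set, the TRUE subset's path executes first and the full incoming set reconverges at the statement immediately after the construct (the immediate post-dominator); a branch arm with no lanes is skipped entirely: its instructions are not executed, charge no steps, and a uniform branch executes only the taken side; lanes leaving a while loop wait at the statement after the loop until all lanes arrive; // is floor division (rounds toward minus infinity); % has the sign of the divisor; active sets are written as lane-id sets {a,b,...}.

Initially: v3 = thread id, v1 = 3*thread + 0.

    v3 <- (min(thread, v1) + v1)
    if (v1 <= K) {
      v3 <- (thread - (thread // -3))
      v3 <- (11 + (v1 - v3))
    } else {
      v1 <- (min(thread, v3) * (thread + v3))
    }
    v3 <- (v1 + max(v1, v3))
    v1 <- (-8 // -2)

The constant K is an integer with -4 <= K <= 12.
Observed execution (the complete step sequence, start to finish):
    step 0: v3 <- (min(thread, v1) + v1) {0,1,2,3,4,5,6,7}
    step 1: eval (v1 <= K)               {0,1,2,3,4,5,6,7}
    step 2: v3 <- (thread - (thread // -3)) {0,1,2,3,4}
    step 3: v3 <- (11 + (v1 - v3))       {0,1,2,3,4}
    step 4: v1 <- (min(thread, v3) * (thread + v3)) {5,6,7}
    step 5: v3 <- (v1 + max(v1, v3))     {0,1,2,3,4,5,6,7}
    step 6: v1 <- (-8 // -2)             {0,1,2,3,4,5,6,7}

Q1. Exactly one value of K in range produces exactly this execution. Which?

Answer: K = 12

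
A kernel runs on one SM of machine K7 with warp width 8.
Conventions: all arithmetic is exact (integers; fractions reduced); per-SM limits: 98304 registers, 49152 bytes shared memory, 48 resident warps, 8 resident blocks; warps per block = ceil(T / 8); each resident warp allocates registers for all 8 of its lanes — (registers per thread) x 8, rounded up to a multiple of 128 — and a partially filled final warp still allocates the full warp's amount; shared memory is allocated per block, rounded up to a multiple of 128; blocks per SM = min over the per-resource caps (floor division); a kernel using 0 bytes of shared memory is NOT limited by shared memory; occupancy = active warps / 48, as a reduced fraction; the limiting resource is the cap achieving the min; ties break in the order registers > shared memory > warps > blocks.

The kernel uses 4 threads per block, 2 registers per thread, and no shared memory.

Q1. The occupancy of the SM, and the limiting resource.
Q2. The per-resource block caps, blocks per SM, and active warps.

Answer: occupancy 1/6, limited by blocks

registers: 768 blocks
shared memory: no limit (kernel uses none)
warps: 48 blocks
blocks: 8 blocks

Answer: 8 blocks, 8 active warps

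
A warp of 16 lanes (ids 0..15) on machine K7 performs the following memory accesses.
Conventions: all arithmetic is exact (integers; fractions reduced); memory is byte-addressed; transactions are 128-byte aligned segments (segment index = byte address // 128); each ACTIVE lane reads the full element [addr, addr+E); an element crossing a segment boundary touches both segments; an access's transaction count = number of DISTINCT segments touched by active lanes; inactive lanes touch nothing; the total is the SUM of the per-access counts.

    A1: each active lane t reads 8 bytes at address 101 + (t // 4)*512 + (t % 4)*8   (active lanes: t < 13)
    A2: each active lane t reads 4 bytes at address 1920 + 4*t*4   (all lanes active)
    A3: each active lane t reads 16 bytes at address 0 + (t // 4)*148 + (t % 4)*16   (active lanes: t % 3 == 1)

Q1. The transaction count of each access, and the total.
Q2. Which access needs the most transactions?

A1: 7 transactions
A2: 2 transactions
A3: 4 transactions

Answer: 7,2,4; total 13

Answer: A1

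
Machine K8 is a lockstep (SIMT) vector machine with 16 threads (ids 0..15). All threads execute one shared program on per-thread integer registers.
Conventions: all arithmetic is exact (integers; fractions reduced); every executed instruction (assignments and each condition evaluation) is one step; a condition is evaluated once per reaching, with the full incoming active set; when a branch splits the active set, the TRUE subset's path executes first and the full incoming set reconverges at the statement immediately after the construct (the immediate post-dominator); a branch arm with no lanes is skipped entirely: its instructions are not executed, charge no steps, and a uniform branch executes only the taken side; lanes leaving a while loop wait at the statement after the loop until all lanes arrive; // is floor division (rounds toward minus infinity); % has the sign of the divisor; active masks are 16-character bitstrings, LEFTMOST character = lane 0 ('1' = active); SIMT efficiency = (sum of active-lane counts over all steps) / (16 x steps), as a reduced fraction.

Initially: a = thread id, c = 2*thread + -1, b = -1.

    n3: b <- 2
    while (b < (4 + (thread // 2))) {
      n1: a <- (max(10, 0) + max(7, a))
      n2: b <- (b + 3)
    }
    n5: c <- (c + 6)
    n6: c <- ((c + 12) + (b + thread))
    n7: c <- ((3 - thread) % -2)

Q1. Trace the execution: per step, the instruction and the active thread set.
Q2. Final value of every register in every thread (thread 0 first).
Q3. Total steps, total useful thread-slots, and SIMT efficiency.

step 0: b <- 2                       1111111111111111
step 1: eval (b < (4 + (thread // 2))) 1111111111111111
step 2: a <- (max(10, 0) + max(7, a)) 1111111111111111
step 3: b <- (b + 3)                 1111111111111111
step 4: eval (b < (4 + (thread // 2))) 1111111111111111
step 5: a <- (max(10, 0) + max(7, a)) 0000111111111111
step 6: b <- (b + 3)                 0000111111111111
step 7: eval (b < (4 + (thread // 2))) 0000111111111111
step 8: a <- (max(10, 0) + max(7, a)) 0000000000111111
step 9: b <- (b + 3)                 0000000000111111
step 10: eval (b < (4 + (thread // 2))) 0000000000111111
step 11: c <- (c + 6)                 1111111111111111
step 12: c <- ((c + 12) + (b + thread)) 1111111111111111
step 13: c <- ((3 - thread) % -2)     1111111111111111

Answer: 14 steps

a: 17,17,17,17,27,27,27,27,28,29,40,41,42,43,44,45
c: -1,0,-1,0,-1,0,-1,0,-1,0,-1,0,-1,0,-1,0
b: 5,5,5,5,8,8,8,8,8,8,11,11,11,11,11,11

steps = 14; useful = 182; efficiency = 182/224 = 13/16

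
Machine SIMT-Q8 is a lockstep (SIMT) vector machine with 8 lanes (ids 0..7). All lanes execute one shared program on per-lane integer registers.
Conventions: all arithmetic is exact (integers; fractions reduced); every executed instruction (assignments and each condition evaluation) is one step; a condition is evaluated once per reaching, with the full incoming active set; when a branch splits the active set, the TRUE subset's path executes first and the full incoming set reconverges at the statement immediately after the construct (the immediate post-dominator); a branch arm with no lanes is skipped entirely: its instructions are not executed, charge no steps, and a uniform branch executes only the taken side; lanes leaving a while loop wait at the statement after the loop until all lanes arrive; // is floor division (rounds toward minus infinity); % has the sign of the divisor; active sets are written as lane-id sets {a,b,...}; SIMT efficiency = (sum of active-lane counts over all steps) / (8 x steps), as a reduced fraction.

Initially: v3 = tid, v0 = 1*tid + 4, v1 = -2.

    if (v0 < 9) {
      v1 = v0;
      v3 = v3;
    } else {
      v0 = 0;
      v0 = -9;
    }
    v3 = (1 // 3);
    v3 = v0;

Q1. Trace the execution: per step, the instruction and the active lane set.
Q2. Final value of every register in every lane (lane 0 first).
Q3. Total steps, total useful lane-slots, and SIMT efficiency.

step 0: eval (v0 < 9)                {0,1,2,3,4,5,6,7}
step 1: v1 <- v0                     {0,1,2,3,4}
step 2: v3 <- v3                     {0,1,2,3,4}
step 3: v0 <- 0                      {5,6,7}
step 4: v0 <- -9                     {5,6,7}
step 5: v3 <- (1 // 3)               {0,1,2,3,4,5,6,7}
step 6: v3 <- v0                     {0,1,2,3,4,5,6,7}

Answer: 7 steps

v3: 4,5,6,7,8,-9,-9,-9
v0: 4,5,6,7,8,-9,-9,-9
v1: 4,5,6,7,8,-2,-2,-2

steps = 7; useful = 40; efficiency = 40/56 = 5/7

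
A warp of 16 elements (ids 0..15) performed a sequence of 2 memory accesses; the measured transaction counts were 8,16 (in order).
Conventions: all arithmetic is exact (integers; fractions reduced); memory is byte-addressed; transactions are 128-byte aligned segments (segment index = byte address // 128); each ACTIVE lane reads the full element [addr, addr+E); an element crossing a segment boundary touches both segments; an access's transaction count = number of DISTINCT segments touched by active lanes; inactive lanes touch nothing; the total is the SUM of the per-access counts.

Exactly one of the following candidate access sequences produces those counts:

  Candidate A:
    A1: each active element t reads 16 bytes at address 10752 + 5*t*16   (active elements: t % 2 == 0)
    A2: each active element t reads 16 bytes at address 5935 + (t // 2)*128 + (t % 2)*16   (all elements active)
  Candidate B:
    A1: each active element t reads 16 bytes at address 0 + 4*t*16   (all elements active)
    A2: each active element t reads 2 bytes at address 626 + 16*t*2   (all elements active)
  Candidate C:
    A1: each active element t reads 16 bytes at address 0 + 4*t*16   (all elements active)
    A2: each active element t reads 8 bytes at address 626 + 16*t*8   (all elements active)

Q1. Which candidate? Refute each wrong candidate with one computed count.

A: A2 gives 8 transactions, not 16
B: A2 gives 5 transactions, not 16
C: all counts match (8,16)

Answer: C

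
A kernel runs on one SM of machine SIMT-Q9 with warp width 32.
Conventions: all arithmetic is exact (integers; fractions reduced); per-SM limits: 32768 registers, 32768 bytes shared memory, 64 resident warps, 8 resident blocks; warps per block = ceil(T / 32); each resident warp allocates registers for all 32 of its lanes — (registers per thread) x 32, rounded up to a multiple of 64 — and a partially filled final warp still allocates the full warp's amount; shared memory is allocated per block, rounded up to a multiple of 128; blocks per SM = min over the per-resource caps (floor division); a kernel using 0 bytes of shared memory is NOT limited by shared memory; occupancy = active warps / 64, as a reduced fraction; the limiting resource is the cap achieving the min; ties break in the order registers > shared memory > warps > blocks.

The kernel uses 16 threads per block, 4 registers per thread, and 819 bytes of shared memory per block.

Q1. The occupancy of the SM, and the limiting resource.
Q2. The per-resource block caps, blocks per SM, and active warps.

Answer: occupancy 1/8, limited by blocks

registers: 256 blocks
shared memory: 36 blocks
warps: 64 blocks
blocks: 8 blocks

Answer: 8 blocks, 8 active warps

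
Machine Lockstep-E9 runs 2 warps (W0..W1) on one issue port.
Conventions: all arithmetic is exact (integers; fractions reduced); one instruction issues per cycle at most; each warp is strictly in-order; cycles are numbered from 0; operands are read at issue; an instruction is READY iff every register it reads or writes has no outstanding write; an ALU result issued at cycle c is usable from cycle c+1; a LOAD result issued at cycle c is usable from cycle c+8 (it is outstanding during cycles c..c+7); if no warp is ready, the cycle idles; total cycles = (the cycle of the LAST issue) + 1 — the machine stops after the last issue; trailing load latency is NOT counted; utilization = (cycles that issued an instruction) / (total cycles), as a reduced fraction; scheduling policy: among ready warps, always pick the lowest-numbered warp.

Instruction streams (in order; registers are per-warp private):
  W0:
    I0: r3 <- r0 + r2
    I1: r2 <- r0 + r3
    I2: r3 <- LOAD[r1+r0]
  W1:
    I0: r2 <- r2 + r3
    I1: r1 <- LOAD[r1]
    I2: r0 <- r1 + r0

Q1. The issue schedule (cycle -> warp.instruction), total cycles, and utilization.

cycle 0: W0.I0
cycle 1: W0.I1
cycle 2: W0.I2
cycle 3: W1.I0
cycle 4: W1.I1
cycle 5: idle
cycle 6: idle
cycle 7: idle
cycle 8: idle
cycle 9: idle
cycle 10: idle
cycle 11: idle
cycle 12: W1.I2

Answer: 13 cycles, utilization 6/13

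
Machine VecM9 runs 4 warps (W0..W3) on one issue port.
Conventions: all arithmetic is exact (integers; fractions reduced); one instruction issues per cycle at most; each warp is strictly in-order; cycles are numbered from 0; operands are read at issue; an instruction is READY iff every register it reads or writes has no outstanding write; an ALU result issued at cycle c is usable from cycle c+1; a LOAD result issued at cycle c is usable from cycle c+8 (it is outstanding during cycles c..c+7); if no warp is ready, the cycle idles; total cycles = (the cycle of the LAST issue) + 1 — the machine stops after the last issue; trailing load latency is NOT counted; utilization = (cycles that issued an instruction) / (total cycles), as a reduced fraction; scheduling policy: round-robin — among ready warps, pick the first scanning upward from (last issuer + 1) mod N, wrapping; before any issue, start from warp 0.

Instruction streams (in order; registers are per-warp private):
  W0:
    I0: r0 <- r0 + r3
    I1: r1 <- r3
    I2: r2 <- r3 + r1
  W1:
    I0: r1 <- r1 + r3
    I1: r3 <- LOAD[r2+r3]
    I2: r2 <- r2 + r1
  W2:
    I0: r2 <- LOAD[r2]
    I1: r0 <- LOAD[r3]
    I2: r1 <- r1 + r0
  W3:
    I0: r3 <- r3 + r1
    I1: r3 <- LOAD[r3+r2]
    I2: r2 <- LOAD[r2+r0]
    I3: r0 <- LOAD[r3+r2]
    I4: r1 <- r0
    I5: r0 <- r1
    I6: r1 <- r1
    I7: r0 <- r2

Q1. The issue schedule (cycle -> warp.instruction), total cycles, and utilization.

cycle 0: W0.I0
cycle 1: W1.I0
cycle 2: W2.I0
cycle 3: W3.I0
cycle 4: W0.I1
cycle 5: W1.I1
cycle 6: W2.I1
cycle 7: W3.I1
cycle 8: W0.I2
cycle 9: W1.I2
cycle 10: W3.I2
cycle 11: idle
cycle 12: idle
cycle 13: idle
cycle 14: W2.I2
cycle 15: idle
cycle 16: idle
cycle 17: idle
cycle 18: W3.I3
cycle 19: idle
cycle 20: idle
cycle 21: idle
cycle 22: idle
cycle 23: idle
cycle 24: idle
cycle 25: idle
cycle 26: W3.I4
cycle 27: W3.I5
cycle 28: W3.I6
cycle 29: W3.I7

Answer: 30 cycles, utilization 17/30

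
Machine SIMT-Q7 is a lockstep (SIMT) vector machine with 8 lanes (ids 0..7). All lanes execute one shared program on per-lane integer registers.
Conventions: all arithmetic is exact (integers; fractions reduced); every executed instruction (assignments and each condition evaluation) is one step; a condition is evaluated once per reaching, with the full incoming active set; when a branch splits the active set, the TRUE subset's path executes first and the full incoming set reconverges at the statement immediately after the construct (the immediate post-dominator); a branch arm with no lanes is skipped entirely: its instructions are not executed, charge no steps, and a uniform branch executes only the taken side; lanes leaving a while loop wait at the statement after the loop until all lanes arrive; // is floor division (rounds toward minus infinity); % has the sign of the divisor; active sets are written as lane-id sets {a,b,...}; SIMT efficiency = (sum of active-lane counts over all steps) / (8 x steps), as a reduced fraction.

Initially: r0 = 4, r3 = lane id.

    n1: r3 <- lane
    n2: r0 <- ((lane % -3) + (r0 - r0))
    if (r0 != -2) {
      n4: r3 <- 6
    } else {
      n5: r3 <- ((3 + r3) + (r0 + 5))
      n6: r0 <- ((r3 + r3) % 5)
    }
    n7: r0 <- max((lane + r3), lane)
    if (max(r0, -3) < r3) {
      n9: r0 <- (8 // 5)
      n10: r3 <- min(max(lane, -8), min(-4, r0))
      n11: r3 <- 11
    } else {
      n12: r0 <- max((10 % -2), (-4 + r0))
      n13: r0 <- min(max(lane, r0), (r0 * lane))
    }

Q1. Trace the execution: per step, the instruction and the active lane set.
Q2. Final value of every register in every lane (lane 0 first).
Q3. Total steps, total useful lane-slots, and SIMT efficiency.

step 0: r3 <- lane                   {0,1,2,3,4,5,6,7}
step 1: r0 <- ((lane % -3) + (r0 - r0)) {0,1,2,3,4,5,6,7}
step 2: eval (r0 != -2)              {0,1,2,3,4,5,6,7}
step 3: r3 <- 6                      {0,2,3,5,6}
step 4: r3 <- ((3 + r3) + (r0 + 5))  {1,4,7}
step 5: r0 <- ((r3 + r3) % 5)        {1,4,7}
step 6: r0 <- max((lane + r3), lane) {0,1,2,3,4,5,6,7}
step 7: eval (max(r0, -3) < r3)      {0,1,2,3,4,5,6,7}
step 8: r0 <- max((10 % -2), (-4 + r0)) {0,1,2,3,4,5,6,7}
step 9: r0 <- min(max(lane, r0), (r0 * lane)) {0,1,2,3,4,5,6,7}

Answer: 10 steps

r0: 0,4,4,5,10,7,8,16
r3: 6,7,6,6,10,6,6,13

steps = 10; useful = 67; efficiency = 67/80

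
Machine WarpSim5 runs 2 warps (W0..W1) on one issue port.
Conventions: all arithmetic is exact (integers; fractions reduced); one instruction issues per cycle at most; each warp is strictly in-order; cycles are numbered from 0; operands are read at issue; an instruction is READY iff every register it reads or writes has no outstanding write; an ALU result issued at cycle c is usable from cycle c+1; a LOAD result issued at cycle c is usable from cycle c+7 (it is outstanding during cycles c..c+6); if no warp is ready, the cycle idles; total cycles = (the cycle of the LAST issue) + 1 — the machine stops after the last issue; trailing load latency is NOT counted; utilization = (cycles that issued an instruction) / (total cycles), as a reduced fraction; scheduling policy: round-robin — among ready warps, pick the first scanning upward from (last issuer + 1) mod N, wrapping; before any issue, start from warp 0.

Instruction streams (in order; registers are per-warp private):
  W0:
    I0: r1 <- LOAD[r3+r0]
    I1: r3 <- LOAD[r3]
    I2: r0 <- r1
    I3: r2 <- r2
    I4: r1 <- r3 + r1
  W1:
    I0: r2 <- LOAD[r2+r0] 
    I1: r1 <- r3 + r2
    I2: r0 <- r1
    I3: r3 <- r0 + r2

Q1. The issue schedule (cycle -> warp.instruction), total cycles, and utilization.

cycle 0: W0.I0
cycle 1: W1.I0
cycle 2: W0.I1
cycle 3: idle
cycle 4: idle
cycle 5: idle
cycle 6: idle
cycle 7: W0.I2
cycle 8: W1.I1
cycle 9: W0.I3
cycle 10: W1.I2
cycle 11: W0.I4
cycle 12: W1.I3

Answer: 13 cycles, utilization 9/13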